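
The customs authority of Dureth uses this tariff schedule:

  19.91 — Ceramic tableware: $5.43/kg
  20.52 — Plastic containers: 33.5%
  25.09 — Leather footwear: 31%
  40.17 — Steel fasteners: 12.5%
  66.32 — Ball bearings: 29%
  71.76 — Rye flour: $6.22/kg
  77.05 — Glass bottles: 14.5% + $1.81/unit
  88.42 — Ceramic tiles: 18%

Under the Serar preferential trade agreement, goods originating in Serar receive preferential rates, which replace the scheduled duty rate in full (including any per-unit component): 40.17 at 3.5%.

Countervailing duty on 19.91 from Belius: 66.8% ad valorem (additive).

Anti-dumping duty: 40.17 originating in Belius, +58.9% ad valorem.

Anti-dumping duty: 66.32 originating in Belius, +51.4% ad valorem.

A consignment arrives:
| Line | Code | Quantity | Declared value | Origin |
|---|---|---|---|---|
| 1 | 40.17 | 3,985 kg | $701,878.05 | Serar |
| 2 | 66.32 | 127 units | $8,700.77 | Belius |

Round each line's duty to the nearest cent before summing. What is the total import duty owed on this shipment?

$31,561.15

Line 1 (40.17, Serar, 3,985 kg, $701,878.05):
Base rate for 40.17 is 12.5%.
Origin Serar qualifies under the Dureth–Serar agreement and 40.17 is covered: preferential rate 3.5% applies instead.
The additional-duty order on 40.17 targets Belius, not Serar; it does not apply.
Duty = $701,878.05 × 3.5% = $24,565.73.
Line 2 (66.32, Belius, 127 units, $8,700.77):
Base rate for 66.32 is 29%.
Additional duty on 66.32 from Belius: +51.4%. Applied ad valorem rate: 29% + 51.4% = 80.4%.
Duty = $8,700.77 × 80.4% = $6,995.42.
Total = $24,565.73 + $6,995.42 = $31,561.15.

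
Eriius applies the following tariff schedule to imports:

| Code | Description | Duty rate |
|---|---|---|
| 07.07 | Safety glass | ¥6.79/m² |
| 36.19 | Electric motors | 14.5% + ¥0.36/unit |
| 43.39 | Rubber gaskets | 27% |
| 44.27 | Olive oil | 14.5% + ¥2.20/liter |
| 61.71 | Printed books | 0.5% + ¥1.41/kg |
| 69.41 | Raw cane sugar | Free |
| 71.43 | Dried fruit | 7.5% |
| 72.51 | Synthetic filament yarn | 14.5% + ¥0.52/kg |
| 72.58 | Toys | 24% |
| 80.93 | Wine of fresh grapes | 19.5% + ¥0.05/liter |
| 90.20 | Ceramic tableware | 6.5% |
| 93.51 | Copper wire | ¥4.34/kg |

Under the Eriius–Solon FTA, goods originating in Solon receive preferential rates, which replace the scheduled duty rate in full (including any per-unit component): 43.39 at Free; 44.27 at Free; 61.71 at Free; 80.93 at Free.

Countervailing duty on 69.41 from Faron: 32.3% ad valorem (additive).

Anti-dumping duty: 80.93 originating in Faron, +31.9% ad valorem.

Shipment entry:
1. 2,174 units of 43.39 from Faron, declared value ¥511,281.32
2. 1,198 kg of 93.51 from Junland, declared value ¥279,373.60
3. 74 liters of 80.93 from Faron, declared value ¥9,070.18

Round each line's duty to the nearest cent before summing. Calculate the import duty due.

¥147,911.05

Line 1 (43.39, Faron, 2,174 units, ¥511,281.32):
Base rate for 43.39 is 27%.
43.39 has an FTA preferential rate, but origin Faron is not Solon; base rate stands.
Duty = ¥511,281.32 × 27% = ¥138,045.96.
Line 2 (93.51, Junland, 1,198 kg, ¥279,373.60):
Base rate for 93.51 is ¥4.34/kg.
Duty = 1,198 × ¥4.34 = ¥5,199.32.
Line 3 (80.93, Faron, 74 liters, ¥9,070.18):
Base rate for 80.93 is 19.5% + ¥0.05/liter.
80.93 has an FTA preferential rate, but origin Faron is not Solon; base rate stands.
Additional duty on 80.93 from Faron: +31.9%. Applied ad valorem rate: 19.5% + 31.9% = 51.4%.
Duty = ¥9,070.18 × 51.4% + 74 × ¥0.05 = ¥4,665.77.
Total = ¥138,045.96 + ¥5,199.32 + ¥4,665.77 = ¥147,911.05.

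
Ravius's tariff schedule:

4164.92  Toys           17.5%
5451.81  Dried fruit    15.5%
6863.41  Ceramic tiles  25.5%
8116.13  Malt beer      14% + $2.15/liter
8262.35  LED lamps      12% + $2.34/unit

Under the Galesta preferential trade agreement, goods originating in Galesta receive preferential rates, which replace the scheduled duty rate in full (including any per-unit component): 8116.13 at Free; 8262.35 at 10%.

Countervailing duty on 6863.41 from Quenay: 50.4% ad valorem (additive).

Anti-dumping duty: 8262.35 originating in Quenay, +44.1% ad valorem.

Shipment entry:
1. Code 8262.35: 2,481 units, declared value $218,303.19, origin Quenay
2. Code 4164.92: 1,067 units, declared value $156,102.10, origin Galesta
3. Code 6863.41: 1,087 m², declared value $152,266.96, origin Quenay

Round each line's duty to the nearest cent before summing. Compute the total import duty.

Line 1 (8262.35, Quenay, 2,481 units, $218,303.19):
Base rate for 8262.35 is 12% + $2.34/unit.
8262.35 has an FTA preferential rate, but origin Quenay is not Galesta; base rate stands.
Additional duty on 8262.35 from Quenay: +44.1%. Applied ad valorem rate: 12% + 44.1% = 56.1%.
Duty = $218,303.19 × 56.1% + 2,481 × $2.34 = $128,273.63.
Line 2 (4164.92, Galesta, 1,067 units, $156,102.10):
Base rate for 4164.92 is 17.5%.
Origin Galesta is the FTA partner but 4164.92 is not on the preference list; base rate stands.
Duty = $156,102.10 × 17.5% = $27,317.87.
Line 3 (6863.41, Quenay, 1,087 m², $152,266.96):
Base rate for 6863.41 is 25.5%.
Additional duty on 6863.41 from Quenay: +50.4%. Applied ad valorem rate: 25.5% + 50.4% = 75.9%.
Duty = $152,266.96 × 75.9% = $115,570.62.
Total = $128,273.63 + $27,317.87 + $115,570.62 = $271,162.12.

$271,162.12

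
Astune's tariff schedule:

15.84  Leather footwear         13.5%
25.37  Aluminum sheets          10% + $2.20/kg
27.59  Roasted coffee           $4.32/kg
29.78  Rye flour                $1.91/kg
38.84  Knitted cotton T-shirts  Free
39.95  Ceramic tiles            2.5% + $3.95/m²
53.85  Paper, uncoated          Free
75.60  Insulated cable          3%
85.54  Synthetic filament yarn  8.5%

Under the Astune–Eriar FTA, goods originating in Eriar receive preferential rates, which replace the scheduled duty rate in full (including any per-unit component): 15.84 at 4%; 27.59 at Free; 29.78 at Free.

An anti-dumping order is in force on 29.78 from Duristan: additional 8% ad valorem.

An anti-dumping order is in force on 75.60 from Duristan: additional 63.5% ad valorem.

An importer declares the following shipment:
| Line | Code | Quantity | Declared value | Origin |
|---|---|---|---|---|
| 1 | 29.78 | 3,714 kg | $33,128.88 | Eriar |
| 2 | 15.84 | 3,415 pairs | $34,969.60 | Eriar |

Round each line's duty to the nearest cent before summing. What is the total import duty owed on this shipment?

Line 1 (29.78, Eriar, 3,714 kg, $33,128.88):
Base rate for 29.78 is $1.91/kg.
Origin Eriar qualifies under the Astune–Eriar agreement and 29.78 is covered: preferential rate Free applies instead.
The additional-duty order on 29.78 targets Duristan, not Eriar; it does not apply.
Duty = $33,128.88 × 0% = $0.00.
Line 2 (15.84, Eriar, 3,415 pairs, $34,969.60):
Base rate for 15.84 is 13.5%.
Origin Eriar qualifies under the Astune–Eriar agreement and 15.84 is covered: preferential rate 4% applies instead.
Duty = $34,969.60 × 4% = $1,398.78.
Total = $0.00 + $1,398.78 = $1,398.78.

$1,398.78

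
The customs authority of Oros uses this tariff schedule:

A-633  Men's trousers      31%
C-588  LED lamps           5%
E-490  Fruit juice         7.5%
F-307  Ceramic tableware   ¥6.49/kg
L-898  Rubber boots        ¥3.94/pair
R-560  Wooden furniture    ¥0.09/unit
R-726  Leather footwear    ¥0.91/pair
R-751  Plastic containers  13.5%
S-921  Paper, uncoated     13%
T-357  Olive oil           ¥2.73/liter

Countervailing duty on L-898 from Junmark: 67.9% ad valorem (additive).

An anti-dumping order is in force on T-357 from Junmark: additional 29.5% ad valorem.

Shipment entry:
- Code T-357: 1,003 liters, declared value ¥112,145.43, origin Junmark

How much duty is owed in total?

¥35,821.09

Line 1 (T-357, Junmark, 1,003 liters, ¥112,145.43):
Base rate for T-357 is ¥2.73/liter.
Additional duty on T-357 from Junmark: +29.5% ad valorem. Applied ad valorem rate = 29.5%.
Duty = ¥112,145.43 × 29.5% + 1,003 × ¥2.73 = ¥35,821.09.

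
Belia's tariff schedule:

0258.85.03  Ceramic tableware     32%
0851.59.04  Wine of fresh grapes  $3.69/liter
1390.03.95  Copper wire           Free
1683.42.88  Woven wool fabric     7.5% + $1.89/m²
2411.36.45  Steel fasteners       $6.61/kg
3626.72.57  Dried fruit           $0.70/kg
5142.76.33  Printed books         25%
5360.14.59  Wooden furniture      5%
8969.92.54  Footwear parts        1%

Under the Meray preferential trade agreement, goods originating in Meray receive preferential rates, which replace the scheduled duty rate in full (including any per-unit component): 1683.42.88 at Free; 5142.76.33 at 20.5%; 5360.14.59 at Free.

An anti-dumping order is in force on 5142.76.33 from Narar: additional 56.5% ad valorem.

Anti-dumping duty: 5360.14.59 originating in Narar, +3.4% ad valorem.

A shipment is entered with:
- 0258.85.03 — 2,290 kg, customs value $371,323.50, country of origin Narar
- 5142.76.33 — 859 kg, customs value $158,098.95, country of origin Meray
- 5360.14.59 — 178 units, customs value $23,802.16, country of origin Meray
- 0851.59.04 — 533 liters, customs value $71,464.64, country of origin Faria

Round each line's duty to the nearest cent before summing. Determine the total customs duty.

Line 1 (0258.85.03, Narar, 2,290 kg, $371,323.50):
Base rate for 0258.85.03 is 32%.
Duty = $371,323.50 × 32% = $118,823.52.
Line 2 (5142.76.33, Meray, 859 kg, $158,098.95):
Base rate for 5142.76.33 is 25%.
Origin Meray qualifies under the Belia–Meray agreement and 5142.76.33 is covered: preferential rate 20.5% applies instead.
The additional-duty order on 5142.76.33 targets Narar, not Meray; it does not apply.
Duty = $158,098.95 × 20.5% = $32,410.28.
Line 3 (5360.14.59, Meray, 178 units, $23,802.16):
Base rate for 5360.14.59 is 5%.
Origin Meray qualifies under the Belia–Meray agreement and 5360.14.59 is covered: preferential rate Free applies instead.
The additional-duty order on 5360.14.59 targets Narar, not Meray; it does not apply.
Duty = $23,802.16 × 0% = $0.00.
Line 4 (0851.59.04, Faria, 533 liters, $71,464.64):
Base rate for 0851.59.04 is $3.69/liter.
Duty = 533 × $3.69 = $1,966.77.
Total = $118,823.52 + $32,410.28 + $0.00 + $1,966.77 = $153,200.57.

$153,200.57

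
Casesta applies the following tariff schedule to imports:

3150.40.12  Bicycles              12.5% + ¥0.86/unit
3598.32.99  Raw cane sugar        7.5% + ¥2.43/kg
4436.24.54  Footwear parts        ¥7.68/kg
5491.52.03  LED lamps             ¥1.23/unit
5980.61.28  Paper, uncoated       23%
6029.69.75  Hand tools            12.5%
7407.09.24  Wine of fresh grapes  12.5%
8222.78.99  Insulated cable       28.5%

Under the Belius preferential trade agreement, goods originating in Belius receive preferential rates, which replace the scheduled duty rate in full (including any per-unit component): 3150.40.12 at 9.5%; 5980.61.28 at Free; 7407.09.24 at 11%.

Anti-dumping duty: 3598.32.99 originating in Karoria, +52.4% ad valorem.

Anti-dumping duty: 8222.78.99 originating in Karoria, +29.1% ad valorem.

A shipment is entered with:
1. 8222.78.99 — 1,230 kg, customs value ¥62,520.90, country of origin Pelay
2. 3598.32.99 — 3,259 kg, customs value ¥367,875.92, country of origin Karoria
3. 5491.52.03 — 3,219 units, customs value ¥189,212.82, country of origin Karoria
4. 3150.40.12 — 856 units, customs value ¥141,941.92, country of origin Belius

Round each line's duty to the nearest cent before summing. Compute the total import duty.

Line 1 (8222.78.99, Pelay, 1,230 kg, ¥62,520.90):
Base rate for 8222.78.99 is 28.5%.
The additional-duty order on 8222.78.99 targets Karoria, not Pelay; it does not apply.
Duty = ¥62,520.90 × 28.5% = ¥17,818.46.
Line 2 (3598.32.99, Karoria, 3,259 kg, ¥367,875.92):
Base rate for 3598.32.99 is 7.5% + ¥2.43/kg.
Additional duty on 3598.32.99 from Karoria: +52.4%. Applied ad valorem rate: 7.5% + 52.4% = 59.9%.
Duty = ¥367,875.92 × 59.9% + 3,259 × ¥2.43 = ¥228,277.05.
Line 3 (5491.52.03, Karoria, 3,219 units, ¥189,212.82):
Base rate for 5491.52.03 is ¥1.23/unit.
Duty = 3,219 × ¥1.23 = ¥3,959.37.
Line 4 (3150.40.12, Belius, 856 units, ¥141,941.92):
Base rate for 3150.40.12 is 12.5% + ¥0.86/unit.
Origin Belius qualifies under the Casesta–Belius agreement and 3150.40.12 is covered: preferential rate 9.5% applies instead.
Duty = ¥141,941.92 × 9.5% = ¥13,484.48.
Total = ¥17,818.46 + ¥228,277.05 + ¥3,959.37 + ¥13,484.48 = ¥263,539.36.

¥263,539.36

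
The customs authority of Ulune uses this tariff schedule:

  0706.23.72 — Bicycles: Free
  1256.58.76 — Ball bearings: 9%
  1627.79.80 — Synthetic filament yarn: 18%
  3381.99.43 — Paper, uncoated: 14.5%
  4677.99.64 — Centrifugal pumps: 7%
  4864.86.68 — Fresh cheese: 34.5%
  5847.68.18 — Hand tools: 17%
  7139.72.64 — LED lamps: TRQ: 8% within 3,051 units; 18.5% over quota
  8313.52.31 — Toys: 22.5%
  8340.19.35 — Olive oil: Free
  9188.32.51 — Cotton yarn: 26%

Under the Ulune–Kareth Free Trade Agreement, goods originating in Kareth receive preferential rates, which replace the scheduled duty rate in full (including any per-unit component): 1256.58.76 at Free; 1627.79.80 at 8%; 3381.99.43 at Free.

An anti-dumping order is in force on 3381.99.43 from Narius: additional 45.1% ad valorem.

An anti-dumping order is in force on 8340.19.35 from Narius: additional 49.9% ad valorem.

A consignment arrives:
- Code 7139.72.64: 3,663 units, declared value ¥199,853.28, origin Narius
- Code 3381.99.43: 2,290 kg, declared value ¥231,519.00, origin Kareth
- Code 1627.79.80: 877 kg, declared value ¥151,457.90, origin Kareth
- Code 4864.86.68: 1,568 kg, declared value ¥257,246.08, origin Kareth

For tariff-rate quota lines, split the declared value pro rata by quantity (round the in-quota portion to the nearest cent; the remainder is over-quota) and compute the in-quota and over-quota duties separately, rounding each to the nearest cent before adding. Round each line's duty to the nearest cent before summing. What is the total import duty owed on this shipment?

Line 1 (7139.72.64, Narius, 3,663 units, ¥199,853.28):
Code 7139.72.64 is under a tariff-rate quota (threshold 3,051 units). In-quota: 3,051 units at 8%; over-quota: 612 units at 18.5%.
Pro-rata value split: in-quota = ¥199,853.28 × 3,051/3,663 = ¥166,462.56; over-quota = ¥199,853.28 − ¥166,462.56 = ¥33,390.72.
In-quota duty = ¥166,462.56 × 8% = ¥13,317.00. Over-quota duty = ¥33,390.72 × 18.5% = ¥6,177.28.
Line duty = ¥13,317.00 + ¥6,177.28 = ¥19,494.28.
Line 2 (3381.99.43, Kareth, 2,290 kg, ¥231,519.00):
Base rate for 3381.99.43 is 14.5%.
Origin Kareth qualifies under the Ulune–Kareth agreement and 3381.99.43 is covered: preferential rate Free applies instead.
The additional-duty order on 3381.99.43 targets Narius, not Kareth; it does not apply.
Duty = ¥231,519.00 × 0% = ¥0.00.
Line 3 (1627.79.80, Kareth, 877 kg, ¥151,457.90):
Base rate for 1627.79.80 is 18%.
Origin Kareth qualifies under the Ulune–Kareth agreement and 1627.79.80 is covered: preferential rate 8% applies instead.
Duty = ¥151,457.90 × 8% = ¥12,116.63.
Line 4 (4864.86.68, Kareth, 1,568 kg, ¥257,246.08):
Base rate for 4864.86.68 is 34.5%.
Origin Kareth is the FTA partner but 4864.86.68 is not on the preference list; base rate stands.
Duty = ¥257,246.08 × 34.5% = ¥88,749.90.
Total = ¥19,494.28 + ¥0.00 + ¥12,116.63 + ¥88,749.90 = ¥120,360.81.

¥120,360.81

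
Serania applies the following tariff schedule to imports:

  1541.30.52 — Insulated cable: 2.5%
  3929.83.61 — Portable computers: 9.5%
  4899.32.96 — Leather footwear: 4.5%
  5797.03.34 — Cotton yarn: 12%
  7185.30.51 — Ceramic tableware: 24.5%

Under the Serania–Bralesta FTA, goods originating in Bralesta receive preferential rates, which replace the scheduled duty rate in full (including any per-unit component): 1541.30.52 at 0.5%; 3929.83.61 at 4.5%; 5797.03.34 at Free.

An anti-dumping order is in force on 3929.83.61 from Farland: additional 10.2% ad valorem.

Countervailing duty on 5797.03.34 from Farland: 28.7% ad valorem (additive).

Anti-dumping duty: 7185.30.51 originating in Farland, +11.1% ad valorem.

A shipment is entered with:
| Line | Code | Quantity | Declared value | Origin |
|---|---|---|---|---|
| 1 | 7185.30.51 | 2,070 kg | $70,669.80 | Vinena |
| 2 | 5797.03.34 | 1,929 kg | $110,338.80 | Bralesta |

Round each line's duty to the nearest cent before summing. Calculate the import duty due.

Line 1 (7185.30.51, Vinena, 2,070 kg, $70,669.80):
Base rate for 7185.30.51 is 24.5%.
The additional-duty order on 7185.30.51 targets Farland, not Vinena; it does not apply.
Duty = $70,669.80 × 24.5% = $17,314.10.
Line 2 (5797.03.34, Bralesta, 1,929 kg, $110,338.80):
Base rate for 5797.03.34 is 12%.
Origin Bralesta qualifies under the Serania–Bralesta agreement and 5797.03.34 is covered: preferential rate Free applies instead.
The additional-duty order on 5797.03.34 targets Farland, not Bralesta; it does not apply.
Duty = $110,338.80 × 0% = $0.00.
Total = $17,314.10 + $0.00 = $17,314.10.

$17,314.10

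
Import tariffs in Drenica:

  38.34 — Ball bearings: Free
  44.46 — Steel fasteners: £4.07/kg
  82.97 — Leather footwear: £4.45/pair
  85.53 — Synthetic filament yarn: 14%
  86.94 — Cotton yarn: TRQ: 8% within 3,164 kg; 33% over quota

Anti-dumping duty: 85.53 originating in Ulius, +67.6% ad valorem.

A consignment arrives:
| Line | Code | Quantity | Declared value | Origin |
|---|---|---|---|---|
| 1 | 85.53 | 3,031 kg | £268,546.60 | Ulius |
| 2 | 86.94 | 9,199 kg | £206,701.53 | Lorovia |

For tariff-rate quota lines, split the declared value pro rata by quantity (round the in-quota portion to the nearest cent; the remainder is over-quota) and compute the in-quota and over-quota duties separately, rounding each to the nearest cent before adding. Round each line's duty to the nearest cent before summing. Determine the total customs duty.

Line 1 (85.53, Ulius, 3,031 kg, £268,546.60):
Base rate for 85.53 is 14%.
Additional duty on 85.53 from Ulius: +67.6%. Applied ad valorem rate: 14% + 67.6% = 81.6%.
Duty = £268,546.60 × 81.6% = £219,134.03.
Line 2 (86.94, Lorovia, 9,199 kg, £206,701.53):
Code 86.94 is under a tariff-rate quota (threshold 3,164 kg). In-quota: 3,164 kg at 8%; over-quota: 6,035 kg at 33%.
Pro-rata value split: in-quota = £206,701.53 × 3,164/9,199 = £71,095.08; over-quota = £206,701.53 − £71,095.08 = £135,606.45.
In-quota duty = £71,095.08 × 8% = £5,687.61. Over-quota duty = £135,606.45 × 33% = £44,750.13.
Line duty = £5,687.61 + £44,750.13 = £50,437.74.
Total = £219,134.03 + £50,437.74 = £269,571.77.

£269,571.77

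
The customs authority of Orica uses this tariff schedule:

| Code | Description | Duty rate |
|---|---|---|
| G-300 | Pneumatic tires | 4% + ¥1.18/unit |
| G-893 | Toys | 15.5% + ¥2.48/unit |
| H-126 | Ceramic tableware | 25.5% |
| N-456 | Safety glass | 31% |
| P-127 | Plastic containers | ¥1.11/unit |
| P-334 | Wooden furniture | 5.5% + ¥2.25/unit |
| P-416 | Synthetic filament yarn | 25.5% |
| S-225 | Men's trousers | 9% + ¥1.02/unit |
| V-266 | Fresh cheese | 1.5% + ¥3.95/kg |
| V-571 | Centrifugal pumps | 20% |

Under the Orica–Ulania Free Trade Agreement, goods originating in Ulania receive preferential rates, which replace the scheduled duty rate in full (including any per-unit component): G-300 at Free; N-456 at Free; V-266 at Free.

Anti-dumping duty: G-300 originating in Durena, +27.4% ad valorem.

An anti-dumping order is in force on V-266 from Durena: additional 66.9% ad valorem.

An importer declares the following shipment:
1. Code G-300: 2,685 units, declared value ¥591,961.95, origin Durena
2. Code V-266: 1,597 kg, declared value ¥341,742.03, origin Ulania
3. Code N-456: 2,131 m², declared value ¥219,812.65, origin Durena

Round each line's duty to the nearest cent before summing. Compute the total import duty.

Line 1 (G-300, Durena, 2,685 units, ¥591,961.95):
Base rate for G-300 is 4% + ¥1.18/unit.
G-300 has an FTA preferential rate, but origin Durena is not Ulania; base rate stands.
Additional duty on G-300 from Durena: +27.4%. Applied ad valorem rate: 4% + 27.4% = 31.4%.
Duty = ¥591,961.95 × 31.4% + 2,685 × ¥1.18 = ¥189,044.35.
Line 2 (V-266, Ulania, 1,597 kg, ¥341,742.03):
Base rate for V-266 is 1.5% + ¥3.95/kg.
Origin Ulania qualifies under the Orica–Ulania agreement and V-266 is covered: preferential rate Free applies instead.
The additional-duty order on V-266 targets Durena, not Ulania; it does not apply.
Duty = ¥341,742.03 × 0% = ¥0.00.
Line 3 (N-456, Durena, 2,131 m², ¥219,812.65):
Base rate for N-456 is 31%.
N-456 has an FTA preferential rate, but origin Durena is not Ulania; base rate stands.
Duty = ¥219,812.65 × 31% = ¥68,141.92.
Total = ¥189,044.35 + ¥0.00 + ¥68,141.92 = ¥257,186.27.

¥257,186.27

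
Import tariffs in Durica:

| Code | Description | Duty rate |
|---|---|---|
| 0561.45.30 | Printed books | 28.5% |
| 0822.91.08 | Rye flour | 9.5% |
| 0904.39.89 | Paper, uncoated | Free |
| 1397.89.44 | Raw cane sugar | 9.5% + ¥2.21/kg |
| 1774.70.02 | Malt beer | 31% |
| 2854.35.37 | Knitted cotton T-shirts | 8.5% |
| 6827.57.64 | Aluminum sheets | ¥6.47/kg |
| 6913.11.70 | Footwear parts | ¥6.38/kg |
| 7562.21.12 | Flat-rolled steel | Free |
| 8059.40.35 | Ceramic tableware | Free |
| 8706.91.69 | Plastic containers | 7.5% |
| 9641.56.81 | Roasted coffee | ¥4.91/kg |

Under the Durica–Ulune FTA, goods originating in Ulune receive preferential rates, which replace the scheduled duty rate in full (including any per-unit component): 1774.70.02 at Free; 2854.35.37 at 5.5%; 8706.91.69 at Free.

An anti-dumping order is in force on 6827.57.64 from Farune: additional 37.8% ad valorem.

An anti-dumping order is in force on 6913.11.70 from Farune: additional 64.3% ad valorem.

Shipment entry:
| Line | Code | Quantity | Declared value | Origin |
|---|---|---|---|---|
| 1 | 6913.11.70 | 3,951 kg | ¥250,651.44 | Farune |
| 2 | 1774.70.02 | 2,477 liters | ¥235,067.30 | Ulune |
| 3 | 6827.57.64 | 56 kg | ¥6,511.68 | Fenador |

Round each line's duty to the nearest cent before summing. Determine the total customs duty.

¥186,738.58

Line 1 (6913.11.70, Farune, 3,951 kg, ¥250,651.44):
Base rate for 6913.11.70 is ¥6.38/kg.
Additional duty on 6913.11.70 from Farune: +64.3% ad valorem. Applied ad valorem rate = 64.3%.
Duty = ¥250,651.44 × 64.3% + 3,951 × ¥6.38 = ¥186,376.26.
Line 2 (1774.70.02, Ulune, 2,477 liters, ¥235,067.30):
Base rate for 1774.70.02 is 31%.
Origin Ulune qualifies under the Durica–Ulune agreement and 1774.70.02 is covered: preferential rate Free applies instead.
Duty = ¥235,067.30 × 0% = ¥0.00.
Line 3 (6827.57.64, Fenador, 56 kg, ¥6,511.68):
Base rate for 6827.57.64 is ¥6.47/kg.
The additional-duty order on 6827.57.64 targets Farune, not Fenador; it does not apply.
Duty = 56 × ¥6.47 = ¥362.32.
Total = ¥186,376.26 + ¥0.00 + ¥362.32 = ¥186,738.58.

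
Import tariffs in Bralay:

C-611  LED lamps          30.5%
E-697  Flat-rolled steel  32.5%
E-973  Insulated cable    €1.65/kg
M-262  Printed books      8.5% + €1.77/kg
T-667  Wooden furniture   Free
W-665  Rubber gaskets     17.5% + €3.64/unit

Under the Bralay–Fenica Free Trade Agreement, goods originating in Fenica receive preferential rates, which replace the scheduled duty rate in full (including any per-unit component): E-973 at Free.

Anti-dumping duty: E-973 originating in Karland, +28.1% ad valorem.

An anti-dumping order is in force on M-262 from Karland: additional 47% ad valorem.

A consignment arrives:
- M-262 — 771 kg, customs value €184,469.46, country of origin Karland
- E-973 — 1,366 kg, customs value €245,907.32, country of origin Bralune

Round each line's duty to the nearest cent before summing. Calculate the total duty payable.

€105,999.12

Line 1 (M-262, Karland, 771 kg, €184,469.46):
Base rate for M-262 is 8.5% + €1.77/kg.
Additional duty on M-262 from Karland: +47%. Applied ad valorem rate: 8.5% + 47% = 55.5%.
Duty = €184,469.46 × 55.5% + 771 × €1.77 = €103,745.22.
Line 2 (E-973, Bralune, 1,366 kg, €245,907.32):
Base rate for E-973 is €1.65/kg.
E-973 has an FTA preferential rate, but origin Bralune is not Fenica; base rate stands.
The additional-duty order on E-973 targets Karland, not Bralune; it does not apply.
Duty = 1,366 × €1.65 = €2,253.90.
Total = €103,745.22 + €2,253.90 = €105,999.12.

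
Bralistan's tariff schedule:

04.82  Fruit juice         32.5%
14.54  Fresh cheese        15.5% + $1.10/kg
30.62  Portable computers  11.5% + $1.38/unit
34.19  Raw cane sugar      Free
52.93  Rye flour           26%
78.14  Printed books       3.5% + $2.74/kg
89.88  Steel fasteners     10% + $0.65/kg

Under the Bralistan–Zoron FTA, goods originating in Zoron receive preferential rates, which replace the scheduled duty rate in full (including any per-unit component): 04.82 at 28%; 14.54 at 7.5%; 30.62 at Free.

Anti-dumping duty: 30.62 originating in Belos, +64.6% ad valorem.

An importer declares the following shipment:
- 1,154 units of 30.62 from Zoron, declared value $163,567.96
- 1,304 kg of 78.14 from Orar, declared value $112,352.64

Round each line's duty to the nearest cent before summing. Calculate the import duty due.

Line 1 (30.62, Zoron, 1,154 units, $163,567.96):
Base rate for 30.62 is 11.5% + $1.38/unit.
Origin Zoron qualifies under the Bralistan–Zoron agreement and 30.62 is covered: preferential rate Free applies instead.
The additional-duty order on 30.62 targets Belos, not Zoron; it does not apply.
Duty = $163,567.96 × 0% = $0.00.
Line 2 (78.14, Orar, 1,304 kg, $112,352.64):
Base rate for 78.14 is 3.5% + $2.74/kg.
Duty = $112,352.64 × 3.5% + 1,304 × $2.74 = $7,505.30.
Total = $0.00 + $7,505.30 = $7,505.30.

$7,505.30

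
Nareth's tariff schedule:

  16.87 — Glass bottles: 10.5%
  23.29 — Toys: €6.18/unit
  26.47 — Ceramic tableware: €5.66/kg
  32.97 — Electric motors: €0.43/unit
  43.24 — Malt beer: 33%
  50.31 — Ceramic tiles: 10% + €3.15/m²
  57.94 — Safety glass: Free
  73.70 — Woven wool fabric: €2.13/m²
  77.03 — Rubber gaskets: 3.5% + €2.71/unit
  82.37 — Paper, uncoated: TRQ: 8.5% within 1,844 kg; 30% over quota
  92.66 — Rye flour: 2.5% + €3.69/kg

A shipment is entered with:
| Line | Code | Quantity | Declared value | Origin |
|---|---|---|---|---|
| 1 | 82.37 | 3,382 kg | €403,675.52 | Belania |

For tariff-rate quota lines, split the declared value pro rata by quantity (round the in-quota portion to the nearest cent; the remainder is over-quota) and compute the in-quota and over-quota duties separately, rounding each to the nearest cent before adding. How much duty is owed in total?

Line 1 (82.37, Belania, 3,382 kg, €403,675.52):
Code 82.37 is under a tariff-rate quota (threshold 1,844 kg). In-quota: 1,844 kg at 8.5%; over-quota: 1,538 kg at 30%.
Pro-rata value split: in-quota = €403,675.52 × 1,844/3,382 = €220,099.84; over-quota = €403,675.52 − €220,099.84 = €183,575.68.
In-quota duty = €220,099.84 × 8.5% = €18,708.49. Over-quota duty = €183,575.68 × 30% = €55,072.70.
Line duty = €18,708.49 + €55,072.70 = €73,781.19.

€73,781.19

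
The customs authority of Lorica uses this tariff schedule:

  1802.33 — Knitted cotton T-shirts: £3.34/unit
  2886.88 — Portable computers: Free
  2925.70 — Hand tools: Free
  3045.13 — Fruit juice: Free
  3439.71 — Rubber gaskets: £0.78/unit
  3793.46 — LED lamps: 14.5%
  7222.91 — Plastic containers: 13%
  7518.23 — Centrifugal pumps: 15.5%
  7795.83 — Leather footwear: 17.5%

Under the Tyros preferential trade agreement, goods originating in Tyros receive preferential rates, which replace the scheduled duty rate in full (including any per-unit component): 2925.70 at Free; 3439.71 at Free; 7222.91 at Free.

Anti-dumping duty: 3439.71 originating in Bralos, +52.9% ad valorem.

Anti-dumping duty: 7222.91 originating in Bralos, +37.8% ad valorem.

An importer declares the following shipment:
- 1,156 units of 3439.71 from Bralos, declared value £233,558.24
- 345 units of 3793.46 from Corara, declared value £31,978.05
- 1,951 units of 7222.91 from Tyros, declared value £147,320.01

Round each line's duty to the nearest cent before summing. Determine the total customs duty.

Line 1 (3439.71, Bralos, 1,156 units, £233,558.24):
Base rate for 3439.71 is £0.78/unit.
3439.71 has an FTA preferential rate, but origin Bralos is not Tyros; base rate stands.
Additional duty on 3439.71 from Bralos: +52.9% ad valorem. Applied ad valorem rate = 52.9%.
Duty = £233,558.24 × 52.9% + 1,156 × £0.78 = £124,453.99.
Line 2 (3793.46, Corara, 345 units, £31,978.05):
Base rate for 3793.46 is 14.5%.
Duty = £31,978.05 × 14.5% = £4,636.82.
Line 3 (7222.91, Tyros, 1,951 units, £147,320.01):
Base rate for 7222.91 is 13%.
Origin Tyros qualifies under the Lorica–Tyros agreement and 7222.91 is covered: preferential rate Free applies instead.
The additional-duty order on 7222.91 targets Bralos, not Tyros; it does not apply.
Duty = £147,320.01 × 0% = £0.00.
Total = £124,453.99 + £4,636.82 + £0.00 = £129,090.81.

£129,090.81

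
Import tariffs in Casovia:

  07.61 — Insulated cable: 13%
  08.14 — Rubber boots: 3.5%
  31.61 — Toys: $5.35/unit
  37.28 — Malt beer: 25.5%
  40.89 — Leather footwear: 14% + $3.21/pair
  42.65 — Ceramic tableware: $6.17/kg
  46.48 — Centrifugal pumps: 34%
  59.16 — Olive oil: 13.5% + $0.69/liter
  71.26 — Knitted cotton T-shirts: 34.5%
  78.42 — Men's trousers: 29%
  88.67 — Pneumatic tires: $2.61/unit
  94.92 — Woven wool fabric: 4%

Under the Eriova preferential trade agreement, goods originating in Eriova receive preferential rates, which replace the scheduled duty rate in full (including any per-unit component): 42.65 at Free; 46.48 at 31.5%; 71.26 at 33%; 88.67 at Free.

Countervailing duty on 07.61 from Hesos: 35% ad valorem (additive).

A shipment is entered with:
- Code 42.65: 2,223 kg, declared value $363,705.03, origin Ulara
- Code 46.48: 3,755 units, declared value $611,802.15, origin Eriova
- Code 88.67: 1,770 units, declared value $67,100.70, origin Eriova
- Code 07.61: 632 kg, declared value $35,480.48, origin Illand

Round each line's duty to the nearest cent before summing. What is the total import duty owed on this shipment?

$211,046.05

Line 1 (42.65, Ulara, 2,223 kg, $363,705.03):
Base rate for 42.65 is $6.17/kg.
42.65 has an FTA preferential rate, but origin Ulara is not Eriova; base rate stands.
Duty = 2,223 × $6.17 = $13,715.91.
Line 2 (46.48, Eriova, 3,755 units, $611,802.15):
Base rate for 46.48 is 34%.
Origin Eriova qualifies under the Casovia–Eriova agreement and 46.48 is covered: preferential rate 31.5% applies instead.
Duty = $611,802.15 × 31.5% = $192,717.68.
Line 3 (88.67, Eriova, 1,770 units, $67,100.70):
Base rate for 88.67 is $2.61/unit.
Origin Eriova qualifies under the Casovia–Eriova agreement and 88.67 is covered: preferential rate Free applies instead.
Duty = $67,100.70 × 0% = $0.00.
Line 4 (07.61, Illand, 632 kg, $35,480.48):
Base rate for 07.61 is 13%.
The additional-duty order on 07.61 targets Hesos, not Illand; it does not apply.
Duty = $35,480.48 × 13% = $4,612.46.
Total = $13,715.91 + $192,717.68 + $0.00 + $4,612.46 = $211,046.05.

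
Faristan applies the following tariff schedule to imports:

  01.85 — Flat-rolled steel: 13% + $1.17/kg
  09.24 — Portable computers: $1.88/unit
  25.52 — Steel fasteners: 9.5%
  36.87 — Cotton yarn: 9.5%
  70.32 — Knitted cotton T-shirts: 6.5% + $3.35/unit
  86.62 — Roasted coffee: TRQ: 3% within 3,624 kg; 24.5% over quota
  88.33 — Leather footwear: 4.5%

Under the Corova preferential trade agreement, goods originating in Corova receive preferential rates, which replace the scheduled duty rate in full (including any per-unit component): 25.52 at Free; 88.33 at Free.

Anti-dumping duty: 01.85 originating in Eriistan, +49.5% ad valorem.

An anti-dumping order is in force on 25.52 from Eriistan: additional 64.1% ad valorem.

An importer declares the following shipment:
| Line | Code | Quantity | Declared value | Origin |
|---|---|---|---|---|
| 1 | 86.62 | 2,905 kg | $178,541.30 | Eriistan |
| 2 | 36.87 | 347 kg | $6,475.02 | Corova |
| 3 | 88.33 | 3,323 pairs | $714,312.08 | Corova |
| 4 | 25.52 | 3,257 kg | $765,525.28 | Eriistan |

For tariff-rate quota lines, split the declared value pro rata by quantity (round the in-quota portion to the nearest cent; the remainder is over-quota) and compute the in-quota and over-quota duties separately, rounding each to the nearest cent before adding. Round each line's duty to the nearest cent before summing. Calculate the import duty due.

$569,397.98

Line 1 (86.62, Eriistan, 2,905 kg, $178,541.30):
Code 86.62 is under a tariff-rate quota (threshold 3,624 kg). Quantity 2,905 kg is within the quota, so the in-quota rate 3% applies to the full value.
Duty = $178,541.30 × 3% = $5,356.24.
Line 2 (36.87, Corova, 347 kg, $6,475.02):
Base rate for 36.87 is 9.5%.
Origin Corova is the FTA partner but 36.87 is not on the preference list; base rate stands.
Duty = $6,475.02 × 9.5% = $615.13.
Line 3 (88.33, Corova, 3,323 pairs, $714,312.08):
Base rate for 88.33 is 4.5%.
Origin Corova qualifies under the Faristan–Corova agreement and 88.33 is covered: preferential rate Free applies instead.
Duty = $714,312.08 × 0% = $0.00.
Line 4 (25.52, Eriistan, 3,257 kg, $765,525.28):
Base rate for 25.52 is 9.5%.
25.52 has an FTA preferential rate, but origin Eriistan is not Corova; base rate stands.
Additional duty on 25.52 from Eriistan: +64.1%. Applied ad valorem rate: 9.5% + 64.1% = 73.6%.
Duty = $765,525.28 × 73.6% = $563,426.61.
Total = $5,356.24 + $615.13 + $0.00 + $563,426.61 = $569,397.98.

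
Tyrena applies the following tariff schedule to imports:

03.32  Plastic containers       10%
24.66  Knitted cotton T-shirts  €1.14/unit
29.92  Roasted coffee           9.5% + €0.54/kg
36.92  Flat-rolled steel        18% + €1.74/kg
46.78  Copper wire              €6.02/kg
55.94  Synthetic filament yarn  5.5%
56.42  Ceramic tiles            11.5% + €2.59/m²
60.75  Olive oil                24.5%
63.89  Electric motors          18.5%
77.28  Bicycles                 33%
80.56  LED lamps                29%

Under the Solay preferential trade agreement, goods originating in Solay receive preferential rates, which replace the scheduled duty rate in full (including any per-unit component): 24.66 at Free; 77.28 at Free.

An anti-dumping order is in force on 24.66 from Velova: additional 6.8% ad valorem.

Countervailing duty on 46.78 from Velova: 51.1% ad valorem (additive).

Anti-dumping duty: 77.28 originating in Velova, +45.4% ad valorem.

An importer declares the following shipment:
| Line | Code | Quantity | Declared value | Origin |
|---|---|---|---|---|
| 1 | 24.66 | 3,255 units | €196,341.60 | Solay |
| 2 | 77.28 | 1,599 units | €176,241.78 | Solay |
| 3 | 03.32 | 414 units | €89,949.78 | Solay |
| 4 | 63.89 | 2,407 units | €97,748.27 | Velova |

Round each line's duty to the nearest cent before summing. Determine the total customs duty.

€27,078.41

Line 1 (24.66, Solay, 3,255 units, €196,341.60):
Base rate for 24.66 is €1.14/unit.
Origin Solay qualifies under the Tyrena–Solay agreement and 24.66 is covered: preferential rate Free applies instead.
The additional-duty order on 24.66 targets Velova, not Solay; it does not apply.
Duty = €196,341.60 × 0% = €0.00.
Line 2 (77.28, Solay, 1,599 units, €176,241.78):
Base rate for 77.28 is 33%.
Origin Solay qualifies under the Tyrena–Solay agreement and 77.28 is covered: preferential rate Free applies instead.
The additional-duty order on 77.28 targets Velova, not Solay; it does not apply.
Duty = €176,241.78 × 0% = €0.00.
Line 3 (03.32, Solay, 414 units, €89,949.78):
Base rate for 03.32 is 10%.
Origin Solay is the FTA partner but 03.32 is not on the preference list; base rate stands.
Duty = €89,949.78 × 10% = €8,994.98.
Line 4 (63.89, Velova, 2,407 units, €97,748.27):
Base rate for 63.89 is 18.5%.
Duty = €97,748.27 × 18.5% = €18,083.43.
Total = €0.00 + €0.00 + €8,994.98 + €18,083.43 = €27,078.41.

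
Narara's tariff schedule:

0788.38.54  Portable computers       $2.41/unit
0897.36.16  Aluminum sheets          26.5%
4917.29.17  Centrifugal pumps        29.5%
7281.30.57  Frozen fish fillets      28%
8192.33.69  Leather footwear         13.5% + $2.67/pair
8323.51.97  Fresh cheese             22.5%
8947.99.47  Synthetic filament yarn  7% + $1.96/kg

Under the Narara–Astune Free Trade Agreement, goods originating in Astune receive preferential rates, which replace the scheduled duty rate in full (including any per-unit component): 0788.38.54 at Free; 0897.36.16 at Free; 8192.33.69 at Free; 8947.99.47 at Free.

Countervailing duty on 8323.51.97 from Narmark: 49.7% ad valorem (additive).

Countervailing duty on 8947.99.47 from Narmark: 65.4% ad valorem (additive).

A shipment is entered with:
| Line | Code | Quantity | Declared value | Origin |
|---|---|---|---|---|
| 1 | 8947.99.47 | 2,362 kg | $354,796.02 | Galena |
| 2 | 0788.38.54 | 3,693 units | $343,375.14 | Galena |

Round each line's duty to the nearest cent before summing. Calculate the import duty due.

$38,365.37

Line 1 (8947.99.47, Galena, 2,362 kg, $354,796.02):
Base rate for 8947.99.47 is 7% + $1.96/kg.
8947.99.47 has an FTA preferential rate, but origin Galena is not Astune; base rate stands.
The additional-duty order on 8947.99.47 targets Narmark, not Galena; it does not apply.
Duty = $354,796.02 × 7% + 2,362 × $1.96 = $29,465.24.
Line 2 (0788.38.54, Galena, 3,693 units, $343,375.14):
Base rate for 0788.38.54 is $2.41/unit.
0788.38.54 has an FTA preferential rate, but origin Galena is not Astune; base rate stands.
Duty = 3,693 × $2.41 = $8,900.13.
Total = $29,465.24 + $8,900.13 = $38,365.37.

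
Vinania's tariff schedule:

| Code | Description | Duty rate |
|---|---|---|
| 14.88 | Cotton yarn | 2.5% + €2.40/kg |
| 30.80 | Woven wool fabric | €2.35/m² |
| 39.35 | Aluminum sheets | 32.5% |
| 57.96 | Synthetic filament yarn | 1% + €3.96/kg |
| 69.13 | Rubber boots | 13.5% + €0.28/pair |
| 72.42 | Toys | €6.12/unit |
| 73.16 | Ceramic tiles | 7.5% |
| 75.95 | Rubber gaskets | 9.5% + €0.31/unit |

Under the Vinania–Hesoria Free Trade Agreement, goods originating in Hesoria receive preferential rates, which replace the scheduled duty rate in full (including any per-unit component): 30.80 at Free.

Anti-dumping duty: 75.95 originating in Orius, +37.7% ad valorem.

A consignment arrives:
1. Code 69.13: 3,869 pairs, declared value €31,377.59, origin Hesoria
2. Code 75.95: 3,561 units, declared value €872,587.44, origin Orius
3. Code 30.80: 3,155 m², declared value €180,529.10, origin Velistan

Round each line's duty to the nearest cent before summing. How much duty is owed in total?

Line 1 (69.13, Hesoria, 3,869 pairs, €31,377.59):
Base rate for 69.13 is 13.5% + €0.28/pair.
Origin Hesoria is the FTA partner but 69.13 is not on the preference list; base rate stands.
Duty = €31,377.59 × 13.5% + 3,869 × €0.28 = €5,319.29.
Line 2 (75.95, Orius, 3,561 units, €872,587.44):
Base rate for 75.95 is 9.5% + €0.31/unit.
Additional duty on 75.95 from Orius: +37.7%. Applied ad valorem rate: 9.5% + 37.7% = 47.2%.
Duty = €872,587.44 × 47.2% + 3,561 × €0.31 = €412,965.18.
Line 3 (30.80, Velistan, 3,155 m², €180,529.10):
Base rate for 30.80 is €2.35/m².
30.80 has an FTA preferential rate, but origin Velistan is not Hesoria; base rate stands.
Duty = 3,155 × €2.35 = €7,414.25.
Total = €5,319.29 + €412,965.18 + €7,414.25 = €425,698.72.

€425,698.72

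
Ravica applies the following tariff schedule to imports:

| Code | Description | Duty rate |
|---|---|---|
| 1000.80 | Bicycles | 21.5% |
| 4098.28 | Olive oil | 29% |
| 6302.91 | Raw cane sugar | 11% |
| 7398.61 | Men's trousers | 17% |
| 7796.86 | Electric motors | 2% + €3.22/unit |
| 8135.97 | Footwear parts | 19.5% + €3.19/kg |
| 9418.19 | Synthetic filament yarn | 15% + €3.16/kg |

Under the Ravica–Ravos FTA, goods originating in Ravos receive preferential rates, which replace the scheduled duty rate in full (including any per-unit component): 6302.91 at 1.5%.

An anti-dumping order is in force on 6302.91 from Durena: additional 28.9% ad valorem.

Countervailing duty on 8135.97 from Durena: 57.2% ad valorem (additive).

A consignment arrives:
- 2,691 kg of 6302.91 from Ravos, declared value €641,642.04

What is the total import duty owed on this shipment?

€9,624.63

Line 1 (6302.91, Ravos, 2,691 kg, €641,642.04):
Base rate for 6302.91 is 11%.
Origin Ravos qualifies under the Ravica–Ravos agreement and 6302.91 is covered: preferential rate 1.5% applies instead.
The additional-duty order on 6302.91 targets Durena, not Ravos; it does not apply.
Duty = €641,642.04 × 1.5% = €9,624.63.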